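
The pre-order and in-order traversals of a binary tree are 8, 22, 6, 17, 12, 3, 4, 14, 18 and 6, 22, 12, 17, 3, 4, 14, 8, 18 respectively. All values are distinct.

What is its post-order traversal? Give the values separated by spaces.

The first element of pre-order is the root; it splits in-order into left and right subtrees.
Root 8: left subtree has 7 nodes {6, 22, 12, 17, 3, 4, 14}, right has 1 {18}.
  Root 22: left subtree has 1 node {6}, right has 5 {12, 17, 3, 4, 14}.
    Root 17: left subtree has 1 node {12}, right has 3 {3, 4, 14}.
      Root 3: left subtree has 0 nodes { }, right has 2 {4, 14}.
        Root 4: left subtree has 0 nodes { }, right has 1 {14}.

6 12 14 4 3 17 22 18 8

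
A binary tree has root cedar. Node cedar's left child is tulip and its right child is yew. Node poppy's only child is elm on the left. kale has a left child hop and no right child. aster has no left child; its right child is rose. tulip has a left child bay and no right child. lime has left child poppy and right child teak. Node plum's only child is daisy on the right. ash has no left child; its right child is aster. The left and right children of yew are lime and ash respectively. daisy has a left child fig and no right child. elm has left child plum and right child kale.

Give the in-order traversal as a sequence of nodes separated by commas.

bay, tulip, cedar, plum, fig, daisy, elm, hop, kale, poppy, lime, teak, yew, ash, aster, rose

In-order visits the left subtree, then the node, then the right subtree.
At cedar: go left to tulip.
  At tulip: go left to bay.
    bay is a leaf — visit bay.
  Visit tulip.
  At tulip: no right child.
Visit cedar.
At cedar: go right to yew.
  At yew: go left to lime.
    At lime: go left to poppy.
      At poppy: go left to elm.
        At elm: go left to plum.
          At plum: no left child.
          Visit plum.
          At plum: go right to daisy.
            At daisy: go left to fig.
              fig is a leaf — visit fig.
            Visit daisy.
            At daisy: no right child.
        Visit elm.
        At elm: go right to kale.
          At kale: go left to hop.
            hop is a leaf — visit hop.
          Visit kale.
          At kale: no right child.
      Visit poppy.
      At poppy: no right child.
    Visit lime.
    At lime: go right to teak.
      teak is a leaf — visit teak.
  Visit yew.
  At yew: go right to ash.
    At ash: no left child.
    Visit ash.
    At ash: go right to aster.
      At aster: no left child.
      Visit aster.
      At aster: go right to rose.
        rose is a leaf — visit rose.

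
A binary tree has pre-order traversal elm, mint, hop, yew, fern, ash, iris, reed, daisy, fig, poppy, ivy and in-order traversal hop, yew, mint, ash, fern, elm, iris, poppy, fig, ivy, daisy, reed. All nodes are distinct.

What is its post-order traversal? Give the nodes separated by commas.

The first element of pre-order is the root; it splits in-order into left and right subtrees.
Root elm: left subtree has 5 nodes {hop, yew, mint, ash, fern}, right has 6 {iris, poppy, fig, ivy, daisy, reed}.
  Root mint: left subtree has 2 nodes {hop, yew}, right has 2 {ash, fern}.
    Root hop: left subtree has 0 nodes { }, right has 1 {yew}.
    Root fern: left subtree has 1 node {ash}, right has 0 { }.
  Root iris: left subtree has 0 nodes { }, right has 5 {poppy, fig, ivy, daisy, reed}.
    Root reed: left subtree has 4 nodes {poppy, fig, ivy, daisy}, right has 0 { }.
      Root daisy: left subtree has 3 nodes {poppy, fig, ivy}, right has 0 { }.
        Root fig: left subtree has 1 node {poppy}, right has 1 {ivy}.

yew, hop, ash, fern, mint, poppy, ivy, fig, daisy, reed, iris, elm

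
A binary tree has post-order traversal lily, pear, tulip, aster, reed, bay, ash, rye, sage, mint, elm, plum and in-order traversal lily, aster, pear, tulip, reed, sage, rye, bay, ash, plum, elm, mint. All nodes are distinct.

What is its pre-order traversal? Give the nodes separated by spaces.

plum sage reed aster lily tulip pear rye ash bay elm mint

The last element of post-order is the root; it splits in-order into left and right subtrees.
Root plum: left subtree has 9 nodes {lily, aster, pear, tulip, reed, sage, rye, bay, ash}, right has 2 {elm, mint}.
  Root sage: left subtree has 5 nodes {lily, aster, pear, tulip, reed}, right has 3 {rye, bay, ash}.
    Root reed: left subtree has 4 nodes {lily, aster, pear, tulip}, right has 0 { }.
      Root aster: left subtree has 1 node {lily}, right has 2 {pear, tulip}.
        Root tulip: left subtree has 1 node {pear}, right has 0 { }.
    Root rye: left subtree has 0 nodes { }, right has 2 {bay, ash}.
      Root ash: left subtree has 1 node {bay}, right has 0 { }.
  Root elm: left subtree has 0 nodes { }, right has 1 {mint}.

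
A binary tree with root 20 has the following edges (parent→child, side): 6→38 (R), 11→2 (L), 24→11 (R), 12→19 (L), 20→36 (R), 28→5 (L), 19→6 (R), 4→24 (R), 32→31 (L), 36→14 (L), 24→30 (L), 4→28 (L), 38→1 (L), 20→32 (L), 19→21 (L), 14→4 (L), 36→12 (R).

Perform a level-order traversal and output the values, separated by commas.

Level-order visits nodes level by level from the root, left to right within each level.
Level 0: 20
Level 1: 32, 36
Level 2: 31, 14, 12
Level 3: 4, 19
Level 4: 28, 24, 21, 6
Level 5: 5, 30, 11, 38
Level 6: 2, 1

20, 32, 36, 31, 14, 12, 4, 19, 28, 24, 21, 6, 5, 30, 11, 38, 2, 1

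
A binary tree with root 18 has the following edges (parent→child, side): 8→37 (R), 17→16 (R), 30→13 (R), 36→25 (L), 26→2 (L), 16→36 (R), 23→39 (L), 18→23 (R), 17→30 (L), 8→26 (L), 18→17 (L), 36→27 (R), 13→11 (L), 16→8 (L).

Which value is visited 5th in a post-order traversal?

Post-order visits the left subtree, then the right subtree, then the node.
At 18: go left to 17.
  At 17: go left to 30.
    At 30: no left child.
    At 30: go right to 13.
      At 13: go left to 11.
        11 is a leaf — visit 11.
      At 13: no right child.
      Visit 13.
    Visit 30.
  At 17: go right to 16.
    At 16: go left to 8.
      At 8: go left to 26.
        At 26: go left to 2.
          2 is a leaf — visit 2.
        At 26: no right child.
        Visit 26.
      At 8: go right to 37.
        37 is a leaf — visit 37.
      Visit 8.
    At 16: go right to 36.
      At 36: go left to 25.
        25 is a leaf — visit 25.
      At 36: go right to 27.
        27 is a leaf — visit 27.
      Visit 36.
    Visit 16.
  Visit 17.
At 18: go right to 23.
  At 23: go left to 39.
    39 is a leaf — visit 39.
  At 23: no right child.
  Visit 23.
Visit 18.
Full post-order sequence: 11, 13, 30, 2, 26, 37, 8, 25, 27, 36, 16, 17, 39, 23, 18.

26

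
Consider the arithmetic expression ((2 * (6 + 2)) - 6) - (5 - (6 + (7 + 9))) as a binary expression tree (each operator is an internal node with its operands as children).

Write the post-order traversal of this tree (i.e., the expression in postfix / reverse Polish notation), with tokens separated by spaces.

2 6 2 + * 6 - 5 6 7 9 + + - -

Post-order on an expression tree gives postfix notation: for each operator, emit left operand, right operand, then the operator.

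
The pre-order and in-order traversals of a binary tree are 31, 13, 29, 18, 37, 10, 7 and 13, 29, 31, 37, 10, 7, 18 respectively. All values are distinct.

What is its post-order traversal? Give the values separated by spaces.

29 13 7 10 37 18 31

The first element of pre-order is the root; it splits in-order into left and right subtrees.
Root 31: left subtree has 2 nodes {13, 29}, right has 4 {37, 10, 7, 18}.
  Root 13: left subtree has 0 nodes { }, right has 1 {29}.
  Root 18: left subtree has 3 nodes {37, 10, 7}, right has 0 { }.
    Root 37: left subtree has 0 nodes { }, right has 2 {10, 7}.
      Root 10: left subtree has 0 nodes { }, right has 1 {7}.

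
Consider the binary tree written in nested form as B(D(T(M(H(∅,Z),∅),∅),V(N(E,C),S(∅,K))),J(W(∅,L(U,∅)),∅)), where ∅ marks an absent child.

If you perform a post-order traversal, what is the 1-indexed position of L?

Post-order visits the left subtree, then the right subtree, then the node.
At B: go left to D.
  At D: go left to T.
    At T: go left to M.
      At M: go left to H.
        At H: no left child.
        At H: go right to Z.
          Z is a leaf — visit Z.
        Visit H.
      At M: no right child.
      Visit M.
    At T: no right child.
    Visit T.
  At D: go right to V.
    At V: go left to N.
      At N: go left to E.
        E is a leaf — visit E.
      At N: go right to C.
        C is a leaf — visit C.
      Visit N.
    At V: go right to S.
      At S: no left child.
      At S: go right to K.
        K is a leaf — visit K.
      Visit S.
    Visit V.
  Visit D.
At B: go right to J.
  At J: go left to W.
    At W: no left child.
    At W: go right to L.
      At L: go left to U.
        U is a leaf — visit U.
      At L: no right child.
      Visit L.
    Visit W.
  At J: no right child.
  Visit J.
Visit B.
Full post-order sequence: Z, H, M, T, E, C, N, K, S, V, D, U, L, W, J, B.

13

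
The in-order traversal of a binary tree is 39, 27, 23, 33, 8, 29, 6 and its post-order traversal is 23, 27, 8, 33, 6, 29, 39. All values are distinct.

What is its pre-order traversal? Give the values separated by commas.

The last element of post-order is the root; it splits in-order into left and right subtrees.
Root 39: left subtree has 0 nodes { }, right has 6 {27, 23, 33, 8, 29, 6}.
  Root 29: left subtree has 4 nodes {27, 23, 33, 8}, right has 1 {6}.
    Root 33: left subtree has 2 nodes {27, 23}, right has 1 {8}.
      Root 27: left subtree has 0 nodes { }, right has 1 {23}.

39, 29, 33, 27, 23, 8, 6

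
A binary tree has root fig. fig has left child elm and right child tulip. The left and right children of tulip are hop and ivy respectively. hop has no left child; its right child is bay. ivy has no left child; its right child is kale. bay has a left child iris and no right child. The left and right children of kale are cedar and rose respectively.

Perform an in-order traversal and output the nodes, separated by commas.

elm, fig, hop, iris, bay, tulip, ivy, cedar, kale, rose

In-order visits the left subtree, then the node, then the right subtree.
At fig: go left to elm.
  elm is a leaf — visit elm.
Visit fig.
At fig: go right to tulip.
  At tulip: go left to hop.
    At hop: no left child.
    Visit hop.
    At hop: go right to bay.
      At bay: go left to iris.
        iris is a leaf — visit iris.
      Visit bay.
      At bay: no right child.
  Visit tulip.
  At tulip: go right to ivy.
    At ivy: no left child.
    Visit ivy.
    At ivy: go right to kale.
      At kale: go left to cedar.
        cedar is a leaf — visit cedar.
      Visit kale.
      At kale: go right to rose.
        rose is a leaf — visit rose.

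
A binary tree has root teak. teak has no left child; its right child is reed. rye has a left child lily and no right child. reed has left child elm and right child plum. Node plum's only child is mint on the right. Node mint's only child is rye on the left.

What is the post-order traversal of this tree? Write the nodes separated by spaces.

Post-order visits the left subtree, then the right subtree, then the node.
At teak: no left child.
At teak: go right to reed.
  At reed: go left to elm.
    elm is a leaf — visit elm.
  At reed: go right to plum.
    At plum: no left child.
    At plum: go right to mint.
      At mint: go left to rye.
        At rye: go left to lily.
          lily is a leaf — visit lily.
        At rye: no right child.
        Visit rye.
      At mint: no right child.
      Visit mint.
    Visit plum.
  Visit reed.
Visit teak.

elm lily rye mint plum reed teak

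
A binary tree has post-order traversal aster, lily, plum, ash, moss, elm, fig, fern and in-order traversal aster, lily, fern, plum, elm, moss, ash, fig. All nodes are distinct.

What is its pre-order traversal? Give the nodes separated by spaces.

The last element of post-order is the root; it splits in-order into left and right subtrees.
Root fern: left subtree has 2 nodes {aster, lily}, right has 5 {plum, elm, moss, ash, fig}.
  Root lily: left subtree has 1 node {aster}, right has 0 { }.
  Root fig: left subtree has 4 nodes {plum, elm, moss, ash}, right has 0 { }.
    Root elm: left subtree has 1 node {plum}, right has 2 {moss, ash}.
      Root moss: left subtree has 0 nodes { }, right has 1 {ash}.

fern lily aster fig elm plum moss ash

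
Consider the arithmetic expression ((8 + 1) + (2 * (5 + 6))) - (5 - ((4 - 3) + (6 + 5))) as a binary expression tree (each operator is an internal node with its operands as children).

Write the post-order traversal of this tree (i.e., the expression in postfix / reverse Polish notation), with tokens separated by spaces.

8 1 + 2 5 6 + * + 5 4 3 - 6 5 + + - -

Post-order on an expression tree gives postfix notation: for each operator, emit left operand, right operand, then the operator.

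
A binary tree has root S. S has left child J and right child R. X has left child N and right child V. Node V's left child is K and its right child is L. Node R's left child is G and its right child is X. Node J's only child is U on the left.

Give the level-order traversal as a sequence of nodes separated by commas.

S, J, R, U, G, X, N, V, K, L

Level-order visits nodes level by level from the root, left to right within each level.
Level 0: S
Level 1: J, R
Level 2: U, G, X
Level 3: N, V
Level 4: K, L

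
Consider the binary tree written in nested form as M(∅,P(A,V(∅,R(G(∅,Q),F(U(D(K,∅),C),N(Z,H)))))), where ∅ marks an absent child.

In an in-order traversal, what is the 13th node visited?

In-order visits the left subtree, then the node, then the right subtree.
At M: no left child.
Visit M.
At M: go right to P.
  At P: go left to A.
    A is a leaf — visit A.
  Visit P.
  At P: go right to V.
    At V: no left child.
    Visit V.
    At V: go right to R.
      At R: go left to G.
        At G: no left child.
        Visit G.
        At G: go right to Q.
          Q is a leaf — visit Q.
      Visit R.
      At R: go right to F.
        At F: go left to U.
          At U: go left to D.
            At D: go left to K.
              K is a leaf — visit K.
            Visit D.
            At D: no right child.
          Visit U.
          At U: go right to C.
            C is a leaf — visit C.
        Visit F.
        At F: go right to N.
          At N: go left to Z.
            Z is a leaf — visit Z.
          Visit N.
          At N: go right to H.
            H is a leaf — visit H.
Full in-order sequence: M, A, P, V, G, Q, R, K, D, U, C, F, Z, N, H.

Z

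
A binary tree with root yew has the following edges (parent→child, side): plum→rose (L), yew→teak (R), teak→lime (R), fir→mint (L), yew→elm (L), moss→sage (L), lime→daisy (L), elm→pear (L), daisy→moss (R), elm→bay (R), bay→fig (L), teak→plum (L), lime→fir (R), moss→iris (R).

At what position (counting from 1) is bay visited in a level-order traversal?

Level-order visits nodes level by level from the root, left to right within each level.
Level 0: yew
Level 1: elm, teak
Level 2: pear, bay, plum, lime
Level 3: fig, rose, daisy, fir
Level 4: moss, mint
Level 5: sage, iris
Full level-order sequence: yew, elm, teak, pear, bay, plum, lime, fig, rose, daisy, fir, moss, mint, sage, iris.

5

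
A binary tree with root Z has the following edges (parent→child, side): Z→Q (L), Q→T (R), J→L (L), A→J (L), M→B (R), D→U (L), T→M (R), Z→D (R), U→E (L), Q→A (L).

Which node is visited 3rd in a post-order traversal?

Post-order visits the left subtree, then the right subtree, then the node.
At Z: go left to Q.
  At Q: go left to A.
    At A: go left to J.
      At J: go left to L.
        L is a leaf — visit L.
      At J: no right child.
      Visit J.
    At A: no right child.
    Visit A.
  At Q: go right to T.
    At T: no left child.
    At T: go right to M.
      At M: no left child.
      At M: go right to B.
        B is a leaf — visit B.
      Visit M.
    Visit T.
  Visit Q.
At Z: go right to D.
  At D: go left to U.
    At U: go left to E.
      E is a leaf — visit E.
    At U: no right child.
    Visit U.
  At D: no right child.
  Visit D.
Visit Z.
Full post-order sequence: L, J, A, B, M, T, Q, E, U, D, Z.

A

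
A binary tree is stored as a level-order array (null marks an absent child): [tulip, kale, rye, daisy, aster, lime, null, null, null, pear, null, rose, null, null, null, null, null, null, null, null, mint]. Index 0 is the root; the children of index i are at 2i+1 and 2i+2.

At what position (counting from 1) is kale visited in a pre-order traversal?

2

Pre-order visits the node, then its left subtree, then its right subtree.
Visit tulip.
At tulip: go left to kale.
  Visit kale.
  At kale: go left to daisy.
    daisy is a leaf — visit daisy.
  At kale: go right to aster.
    Visit aster.
    At aster: go left to pear.
      Visit pear.
      At pear: no left child.
      At pear: go right to mint.
        mint is a leaf — visit mint.
    At aster: no right child.
At tulip: go right to rye.
  Visit rye.
  At rye: go left to lime.
    Visit lime.
    At lime: go left to rose.
      rose is a leaf — visit rose.
    At lime: no right child.
  At rye: no right child.
Full pre-order sequence: tulip, kale, daisy, aster, pear, mint, rye, lime, rose.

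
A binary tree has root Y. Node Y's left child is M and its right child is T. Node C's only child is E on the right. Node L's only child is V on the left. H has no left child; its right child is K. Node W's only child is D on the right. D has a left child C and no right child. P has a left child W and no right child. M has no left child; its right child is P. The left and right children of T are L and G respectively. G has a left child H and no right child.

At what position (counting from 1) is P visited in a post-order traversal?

5

Post-order visits the left subtree, then the right subtree, then the node.
At Y: go left to M.
  At M: no left child.
  At M: go right to P.
    At P: go left to W.
      At W: no left child.
      At W: go right to D.
        At D: go left to C.
          At C: no left child.
          At C: go right to E.
            E is a leaf — visit E.
          Visit C.
        At D: no right child.
        Visit D.
      Visit W.
    At P: no right child.
    Visit P.
  Visit M.
At Y: go right to T.
  At T: go left to L.
    At L: go left to V.
      V is a leaf — visit V.
    At L: no right child.
    Visit L.
  At T: go right to G.
    At G: go left to H.
      At H: no left child.
      At H: go right to K.
        K is a leaf — visit K.
      Visit H.
    At G: no right child.
    Visit G.
  Visit T.
Visit Y.
Full post-order sequence: E, C, D, W, P, M, V, L, K, H, G, T, Y.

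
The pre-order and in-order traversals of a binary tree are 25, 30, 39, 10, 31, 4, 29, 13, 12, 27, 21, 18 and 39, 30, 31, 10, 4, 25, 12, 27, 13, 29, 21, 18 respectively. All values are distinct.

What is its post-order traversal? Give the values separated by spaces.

39 31 4 10 30 27 12 13 18 21 29 25

The first element of pre-order is the root; it splits in-order into left and right subtrees.
Root 25: left subtree has 5 nodes {39, 30, 31, 10, 4}, right has 6 {12, 27, 13, 29, 21, 18}.
  Root 30: left subtree has 1 node {39}, right has 3 {31, 10, 4}.
    Root 10: left subtree has 1 node {31}, right has 1 {4}.
  Root 29: left subtree has 3 nodes {12, 27, 13}, right has 2 {21, 18}.
    Root 13: left subtree has 2 nodes {12, 27}, right has 0 { }.
      Root 12: left subtree has 0 nodes { }, right has 1 {27}.
    Root 21: left subtree has 0 nodes { }, right has 1 {18}.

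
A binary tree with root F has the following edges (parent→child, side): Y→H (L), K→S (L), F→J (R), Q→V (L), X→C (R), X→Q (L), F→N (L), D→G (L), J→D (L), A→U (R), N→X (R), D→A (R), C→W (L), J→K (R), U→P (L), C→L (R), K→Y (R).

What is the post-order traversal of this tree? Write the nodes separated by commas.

Post-order visits the left subtree, then the right subtree, then the node.
At F: go left to N.
  At N: no left child.
  At N: go right to X.
    At X: go left to Q.
      At Q: go left to V.
        V is a leaf — visit V.
      At Q: no right child.
      Visit Q.
    At X: go right to C.
      At C: go left to W.
        W is a leaf — visit W.
      At C: go right to L.
        L is a leaf — visit L.
      Visit C.
    Visit X.
  Visit N.
At F: go right to J.
  At J: go left to D.
    At D: go left to G.
      G is a leaf — visit G.
    At D: go right to A.
      At A: no left child.
      At A: go right to U.
        At U: go left to P.
          P is a leaf — visit P.
        At U: no right child.
        Visit U.
      Visit A.
    Visit D.
  At J: go right to K.
    At K: go left to S.
      S is a leaf — visit S.
    At K: go right to Y.
      At Y: go left to H.
        H is a leaf — visit H.
      At Y: no right child.
      Visit Y.
    Visit K.
  Visit J.
Visit F.

V, Q, W, L, C, X, N, G, P, U, A, D, S, H, Y, K, J, F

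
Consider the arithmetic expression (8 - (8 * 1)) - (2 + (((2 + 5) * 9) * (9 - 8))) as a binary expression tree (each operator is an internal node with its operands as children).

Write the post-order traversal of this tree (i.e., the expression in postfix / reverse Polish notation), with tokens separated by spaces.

Post-order on an expression tree gives postfix notation: for each operator, emit left operand, right operand, then the operator.

8 8 1 * - 2 2 5 + 9 * 9 8 - * + -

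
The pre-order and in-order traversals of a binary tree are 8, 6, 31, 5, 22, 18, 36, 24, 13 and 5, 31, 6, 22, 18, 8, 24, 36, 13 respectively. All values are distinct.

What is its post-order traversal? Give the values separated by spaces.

The first element of pre-order is the root; it splits in-order into left and right subtrees.
Root 8: left subtree has 5 nodes {5, 31, 6, 22, 18}, right has 3 {24, 36, 13}.
  Root 6: left subtree has 2 nodes {5, 31}, right has 2 {22, 18}.
    Root 31: left subtree has 1 node {5}, right has 0 { }.
    Root 22: left subtree has 0 nodes { }, right has 1 {18}.
  Root 36: left subtree has 1 node {24}, right has 1 {13}.

5 31 18 22 6 24 13 36 8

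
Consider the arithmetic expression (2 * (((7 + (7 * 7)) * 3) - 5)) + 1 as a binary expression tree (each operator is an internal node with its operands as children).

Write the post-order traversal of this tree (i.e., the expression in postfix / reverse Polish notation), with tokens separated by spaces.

Post-order on an expression tree gives postfix notation: for each operator, emit left operand, right operand, then the operator.

2 7 7 7 * + 3 * 5 - * 1 +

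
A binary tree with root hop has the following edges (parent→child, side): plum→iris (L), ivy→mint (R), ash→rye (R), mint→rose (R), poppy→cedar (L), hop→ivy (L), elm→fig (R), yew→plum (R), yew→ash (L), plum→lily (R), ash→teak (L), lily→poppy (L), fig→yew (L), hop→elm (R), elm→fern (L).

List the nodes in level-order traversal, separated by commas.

hop, ivy, elm, mint, fern, fig, rose, yew, ash, plum, teak, rye, iris, lily, poppy, cedar

Level-order visits nodes level by level from the root, left to right within each level.
Level 0: hop
Level 1: ivy, elm
Level 2: mint, fern, fig
Level 3: rose, yew
Level 4: ash, plum
Level 5: teak, rye, iris, lily
Level 6: poppy
Level 7: cedar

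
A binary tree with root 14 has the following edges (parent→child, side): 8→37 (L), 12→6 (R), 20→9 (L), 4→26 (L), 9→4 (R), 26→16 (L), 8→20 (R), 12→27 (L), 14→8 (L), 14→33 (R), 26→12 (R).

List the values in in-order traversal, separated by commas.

37, 8, 9, 16, 26, 27, 12, 6, 4, 20, 14, 33

In-order visits the left subtree, then the node, then the right subtree.
At 14: go left to 8.
  At 8: go left to 37.
    37 is a leaf — visit 37.
  Visit 8.
  At 8: go right to 20.
    At 20: go left to 9.
      At 9: no left child.
      Visit 9.
      At 9: go right to 4.
        At 4: go left to 26.
          At 26: go left to 16.
            16 is a leaf — visit 16.
          Visit 26.
          At 26: go right to 12.
            At 12: go left to 27.
              27 is a leaf — visit 27.
            Visit 12.
            At 12: go right to 6.
              6 is a leaf — visit 6.
        Visit 4.
        At 4: no right child.
    Visit 20.
    At 20: no right child.
Visit 14.
At 14: go right to 33.
  33 is a leaf — visit 33.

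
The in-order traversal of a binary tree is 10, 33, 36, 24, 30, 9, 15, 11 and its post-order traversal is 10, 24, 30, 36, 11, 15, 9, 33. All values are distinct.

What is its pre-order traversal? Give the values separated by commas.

33, 10, 9, 36, 30, 24, 15, 11

The last element of post-order is the root; it splits in-order into left and right subtrees.
Root 33: left subtree has 1 node {10}, right has 6 {36, 24, 30, 9, 15, 11}.
  Root 9: left subtree has 3 nodes {36, 24, 30}, right has 2 {15, 11}.
    Root 36: left subtree has 0 nodes { }, right has 2 {24, 30}.
      Root 30: left subtree has 1 node {24}, right has 0 { }.
    Root 15: left subtree has 0 nodes { }, right has 1 {11}.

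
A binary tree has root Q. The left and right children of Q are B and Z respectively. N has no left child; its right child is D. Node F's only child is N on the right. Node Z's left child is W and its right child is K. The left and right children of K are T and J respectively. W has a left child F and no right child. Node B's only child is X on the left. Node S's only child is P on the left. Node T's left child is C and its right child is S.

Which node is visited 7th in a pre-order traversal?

N

Pre-order visits the node, then its left subtree, then its right subtree.
Visit Q.
At Q: go left to B.
  Visit B.
  At B: go left to X.
    X is a leaf — visit X.
  At B: no right child.
At Q: go right to Z.
  Visit Z.
  At Z: go left to W.
    Visit W.
    At W: go left to F.
      Visit F.
      At F: no left child.
      At F: go right to N.
        Visit N.
        At N: no left child.
        At N: go right to D.
          D is a leaf — visit D.
    At W: no right child.
  At Z: go right to K.
    Visit K.
    At K: go left to T.
      Visit T.
      At T: go left to C.
        C is a leaf — visit C.
      At T: go right to S.
        Visit S.
        At S: go left to P.
          P is a leaf — visit P.
        At S: no right child.
    At K: go right to J.
      J is a leaf — visit J.
Full pre-order sequence: Q, B, X, Z, W, F, N, D, K, T, C, S, P, J.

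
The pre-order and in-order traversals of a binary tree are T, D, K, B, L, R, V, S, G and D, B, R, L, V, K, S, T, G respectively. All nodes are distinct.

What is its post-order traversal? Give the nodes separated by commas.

R, V, L, B, S, K, D, G, T

The first element of pre-order is the root; it splits in-order into left and right subtrees.
Root T: left subtree has 7 nodes {D, B, R, L, V, K, S}, right has 1 {G}.
  Root D: left subtree has 0 nodes { }, right has 6 {B, R, L, V, K, S}.
    Root K: left subtree has 4 nodes {B, R, L, V}, right has 1 {S}.
      Root B: left subtree has 0 nodes { }, right has 3 {R, L, V}.
        Root L: left subtree has 1 node {R}, right has 1 {V}.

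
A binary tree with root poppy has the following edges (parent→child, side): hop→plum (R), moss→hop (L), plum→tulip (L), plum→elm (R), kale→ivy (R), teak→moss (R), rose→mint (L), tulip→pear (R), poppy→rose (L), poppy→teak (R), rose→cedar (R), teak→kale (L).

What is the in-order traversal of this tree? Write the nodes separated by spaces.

In-order visits the left subtree, then the node, then the right subtree.
At poppy: go left to rose.
  At rose: go left to mint.
    mint is a leaf — visit mint.
  Visit rose.
  At rose: go right to cedar.
    cedar is a leaf — visit cedar.
Visit poppy.
At poppy: go right to teak.
  At teak: go left to kale.
    At kale: no left child.
    Visit kale.
    At kale: go right to ivy.
      ivy is a leaf — visit ivy.
  Visit teak.
  At teak: go right to moss.
    At moss: go left to hop.
      At hop: no left child.
      Visit hop.
      At hop: go right to plum.
        At plum: go left to tulip.
          At tulip: no left child.
          Visit tulip.
          At tulip: go right to pear.
            pear is a leaf — visit pear.
        Visit plum.
        At plum: go right to elm.
          elm is a leaf — visit elm.
    Visit moss.
    At moss: no right child.

mint rose cedar poppy kale ivy teak hop tulip pear plum elm moss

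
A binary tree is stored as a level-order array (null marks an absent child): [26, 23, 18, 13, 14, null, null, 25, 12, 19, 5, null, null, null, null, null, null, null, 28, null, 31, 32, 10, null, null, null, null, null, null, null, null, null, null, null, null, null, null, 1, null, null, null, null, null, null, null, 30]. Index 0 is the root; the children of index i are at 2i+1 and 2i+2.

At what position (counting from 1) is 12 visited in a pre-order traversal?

5

Pre-order visits the node, then its left subtree, then its right subtree.
Visit 26.
At 26: go left to 23.
  Visit 23.
  At 23: go left to 13.
    Visit 13.
    At 13: go left to 25.
      25 is a leaf — visit 25.
    At 13: go right to 12.
      Visit 12.
      At 12: no left child.
      At 12: go right to 28.
        Visit 28.
        At 28: go left to 1.
          1 is a leaf — visit 1.
        At 28: no right child.
  At 23: go right to 14.
    Visit 14.
    At 14: go left to 19.
      Visit 19.
      At 19: no left child.
      At 19: go right to 31.
        31 is a leaf — visit 31.
    At 14: go right to 5.
      Visit 5.
      At 5: go left to 32.
        32 is a leaf — visit 32.
      At 5: go right to 10.
        Visit 10.
        At 10: go left to 30.
          30 is a leaf — visit 30.
        At 10: no right child.
At 26: go right to 18.
  18 is a leaf — visit 18.
Full pre-order sequence: 26, 23, 13, 25, 12, 28, 1, 14, 19, 31, 5, 32, 10, 30, 18.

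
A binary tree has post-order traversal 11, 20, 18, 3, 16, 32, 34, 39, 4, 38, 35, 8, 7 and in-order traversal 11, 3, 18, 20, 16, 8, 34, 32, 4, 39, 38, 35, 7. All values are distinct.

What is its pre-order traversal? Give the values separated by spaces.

The last element of post-order is the root; it splits in-order into left and right subtrees.
Root 7: left subtree has 12 nodes {11, 3, 18, 20, 16, 8, 34, 32, 4, 39, 38, 35}, right has 0 { }.
  Root 8: left subtree has 5 nodes {11, 3, 18, 20, 16}, right has 6 {34, 32, 4, 39, 38, 35}.
    Root 16: left subtree has 4 nodes {11, 3, 18, 20}, right has 0 { }.
      Root 3: left subtree has 1 node {11}, right has 2 {18, 20}.
        Root 18: left subtree has 0 nodes { }, right has 1 {20}.
    Root 35: left subtree has 5 nodes {34, 32, 4, 39, 38}, right has 0 { }.
      Root 38: left subtree has 4 nodes {34, 32, 4, 39}, right has 0 { }.
        Root 4: left subtree has 2 nodes {34, 32}, right has 1 {39}.
          Root 34: left subtree has 0 nodes { }, right has 1 {32}.

7 8 16 3 11 18 20 35 38 4 34 32 39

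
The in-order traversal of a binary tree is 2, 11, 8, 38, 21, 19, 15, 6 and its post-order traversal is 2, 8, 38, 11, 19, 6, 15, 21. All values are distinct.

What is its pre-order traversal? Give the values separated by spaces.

21 11 2 38 8 15 19 6

The last element of post-order is the root; it splits in-order into left and right subtrees.
Root 21: left subtree has 4 nodes {2, 11, 8, 38}, right has 3 {19, 15, 6}.
  Root 11: left subtree has 1 node {2}, right has 2 {8, 38}.
    Root 38: left subtree has 1 node {8}, right has 0 { }.
  Root 15: left subtree has 1 node {19}, right has 1 {6}.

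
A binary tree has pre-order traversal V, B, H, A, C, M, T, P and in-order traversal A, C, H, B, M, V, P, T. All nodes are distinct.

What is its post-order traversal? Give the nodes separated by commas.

C, A, H, M, B, P, T, V

The first element of pre-order is the root; it splits in-order into left and right subtrees.
Root V: left subtree has 5 nodes {A, C, H, B, M}, right has 2 {P, T}.
  Root B: left subtree has 3 nodes {A, C, H}, right has 1 {M}.
    Root H: left subtree has 2 nodes {A, C}, right has 0 { }.
      Root A: left subtree has 0 nodes { }, right has 1 {C}.
  Root T: left subtree has 1 node {P}, right has 0 { }.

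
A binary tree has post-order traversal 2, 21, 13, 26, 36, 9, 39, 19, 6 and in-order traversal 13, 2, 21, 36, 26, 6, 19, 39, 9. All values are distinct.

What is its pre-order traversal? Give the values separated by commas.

6, 36, 13, 21, 2, 26, 19, 39, 9

The last element of post-order is the root; it splits in-order into left and right subtrees.
Root 6: left subtree has 5 nodes {13, 2, 21, 36, 26}, right has 3 {19, 39, 9}.
  Root 36: left subtree has 3 nodes {13, 2, 21}, right has 1 {26}.
    Root 13: left subtree has 0 nodes { }, right has 2 {2, 21}.
      Root 21: left subtree has 1 node {2}, right has 0 { }.
  Root 19: left subtree has 0 nodes { }, right has 2 {39, 9}.
    Root 39: left subtree has 0 nodes { }, right has 1 {9}.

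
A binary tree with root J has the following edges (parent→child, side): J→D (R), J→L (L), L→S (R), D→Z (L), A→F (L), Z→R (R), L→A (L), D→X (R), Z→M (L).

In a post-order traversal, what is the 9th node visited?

Post-order visits the left subtree, then the right subtree, then the node.
At J: go left to L.
  At L: go left to A.
    At A: go left to F.
      F is a leaf — visit F.
    At A: no right child.
    Visit A.
  At L: go right to S.
    S is a leaf — visit S.
  Visit L.
At J: go right to D.
  At D: go left to Z.
    At Z: go left to M.
      M is a leaf — visit M.
    At Z: go right to R.
      R is a leaf — visit R.
    Visit Z.
  At D: go right to X.
    X is a leaf — visit X.
  Visit D.
Visit J.
Full post-order sequence: F, A, S, L, M, R, Z, X, D, J.

D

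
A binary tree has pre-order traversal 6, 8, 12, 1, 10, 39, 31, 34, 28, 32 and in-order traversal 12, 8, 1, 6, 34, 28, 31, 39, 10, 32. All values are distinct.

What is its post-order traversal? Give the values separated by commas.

12, 1, 8, 28, 34, 31, 39, 32, 10, 6

The first element of pre-order is the root; it splits in-order into left and right subtrees.
Root 6: left subtree has 3 nodes {12, 8, 1}, right has 6 {34, 28, 31, 39, 10, 32}.
  Root 8: left subtree has 1 node {12}, right has 1 {1}.
  Root 10: left subtree has 4 nodes {34, 28, 31, 39}, right has 1 {32}.
    Root 39: left subtree has 3 nodes {34, 28, 31}, right has 0 { }.
      Root 31: left subtree has 2 nodes {34, 28}, right has 0 { }.
        Root 34: left subtree has 0 nodes { }, right has 1 {28}.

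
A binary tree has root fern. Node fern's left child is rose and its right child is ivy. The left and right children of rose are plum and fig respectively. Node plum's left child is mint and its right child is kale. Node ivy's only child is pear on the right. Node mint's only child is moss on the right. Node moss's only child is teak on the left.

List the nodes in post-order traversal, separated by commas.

teak, moss, mint, kale, plum, fig, rose, pear, ivy, fern

Post-order visits the left subtree, then the right subtree, then the node.
At fern: go left to rose.
  At rose: go left to plum.
    At plum: go left to mint.
      At mint: no left child.
      At mint: go right to moss.
        At moss: go left to teak.
          teak is a leaf — visit teak.
        At moss: no right child.
        Visit moss.
      Visit mint.
    At plum: go right to kale.
      kale is a leaf — visit kale.
    Visit plum.
  At rose: go right to fig.
    fig is a leaf — visit fig.
  Visit rose.
At fern: go right to ivy.
  At ivy: no left child.
  At ivy: go right to pear.
    pear is a leaf — visit pear.
  Visit ivy.
Visit fern.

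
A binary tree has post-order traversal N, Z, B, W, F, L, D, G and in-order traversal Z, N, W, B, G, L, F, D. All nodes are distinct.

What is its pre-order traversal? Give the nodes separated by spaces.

The last element of post-order is the root; it splits in-order into left and right subtrees.
Root G: left subtree has 4 nodes {Z, N, W, B}, right has 3 {L, F, D}.
  Root W: left subtree has 2 nodes {Z, N}, right has 1 {B}.
    Root Z: left subtree has 0 nodes { }, right has 1 {N}.
  Root D: left subtree has 2 nodes {L, F}, right has 0 { }.
    Root L: left subtree has 0 nodes { }, right has 1 {F}.

G W Z N B D L F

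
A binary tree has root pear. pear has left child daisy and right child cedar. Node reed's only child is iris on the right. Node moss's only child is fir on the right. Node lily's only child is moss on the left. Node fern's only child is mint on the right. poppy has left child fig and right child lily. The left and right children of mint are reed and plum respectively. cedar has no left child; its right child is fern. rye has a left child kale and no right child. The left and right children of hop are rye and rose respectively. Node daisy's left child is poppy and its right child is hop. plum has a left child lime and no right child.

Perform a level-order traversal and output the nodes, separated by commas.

pear, daisy, cedar, poppy, hop, fern, fig, lily, rye, rose, mint, moss, kale, reed, plum, fir, iris, lime

Level-order visits nodes level by level from the root, left to right within each level.
Level 0: pear
Level 1: daisy, cedar
Level 2: poppy, hop, fern
Level 3: fig, lily, rye, rose, mint
Level 4: moss, kale, reed, plum
Level 5: fir, iris, lime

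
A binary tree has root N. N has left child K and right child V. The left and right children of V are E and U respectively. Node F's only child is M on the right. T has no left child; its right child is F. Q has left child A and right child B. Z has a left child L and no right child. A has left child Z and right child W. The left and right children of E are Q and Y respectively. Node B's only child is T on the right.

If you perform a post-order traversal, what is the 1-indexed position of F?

Post-order visits the left subtree, then the right subtree, then the node.
At N: go left to K.
  K is a leaf — visit K.
At N: go right to V.
  At V: go left to E.
    At E: go left to Q.
      At Q: go left to A.
        At A: go left to Z.
          At Z: go left to L.
            L is a leaf — visit L.
          At Z: no right child.
          Visit Z.
        At A: go right to W.
          W is a leaf — visit W.
        Visit A.
      At Q: go right to B.
        At B: no left child.
        At B: go right to T.
          At T: no left child.
          At T: go right to F.
            At F: no left child.
            At F: go right to M.
              M is a leaf — visit M.
            Visit F.
          Visit T.
        Visit B.
      Visit Q.
    At E: go right to Y.
      Y is a leaf — visit Y.
    Visit E.
  At V: go right to U.
    U is a leaf — visit U.
  Visit V.
Visit N.
Full post-order sequence: K, L, Z, W, A, M, F, T, B, Q, Y, E, U, V, N.

7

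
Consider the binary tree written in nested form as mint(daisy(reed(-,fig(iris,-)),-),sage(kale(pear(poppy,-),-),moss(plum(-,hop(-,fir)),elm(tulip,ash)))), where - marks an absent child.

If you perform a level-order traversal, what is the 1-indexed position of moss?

6

Level-order visits nodes level by level from the root, left to right within each level.
Level 0: mint
Level 1: daisy, sage
Level 2: reed, kale, moss
Level 3: fig, pear, plum, elm
Level 4: iris, poppy, hop, tulip, ash
Level 5: fir
Full level-order sequence: mint, daisy, sage, reed, kale, moss, fig, pear, plum, elm, iris, poppy, hop, tulip, ash, fir.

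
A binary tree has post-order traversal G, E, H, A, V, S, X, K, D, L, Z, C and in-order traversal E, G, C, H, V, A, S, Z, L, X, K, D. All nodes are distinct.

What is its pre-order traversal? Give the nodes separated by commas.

C, E, G, Z, S, V, H, A, L, D, K, X

The last element of post-order is the root; it splits in-order into left and right subtrees.
Root C: left subtree has 2 nodes {E, G}, right has 9 {H, V, A, S, Z, L, X, K, D}.
  Root E: left subtree has 0 nodes { }, right has 1 {G}.
  Root Z: left subtree has 4 nodes {H, V, A, S}, right has 4 {L, X, K, D}.
    Root S: left subtree has 3 nodes {H, V, A}, right has 0 { }.
      Root V: left subtree has 1 node {H}, right has 1 {A}.
    Root L: left subtree has 0 nodes { }, right has 3 {X, K, D}.
      Root D: left subtree has 2 nodes {X, K}, right has 0 { }.
        Root K: left subtree has 1 node {X}, right has 0 { }.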